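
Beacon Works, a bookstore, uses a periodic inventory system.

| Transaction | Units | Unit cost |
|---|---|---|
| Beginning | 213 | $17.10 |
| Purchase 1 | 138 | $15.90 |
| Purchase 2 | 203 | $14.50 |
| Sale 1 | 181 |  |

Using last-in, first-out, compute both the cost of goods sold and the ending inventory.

COGS = $2,624.50; ending inventory = $6,155.50

Sale 1 (181) [LIFO — newest first]: 181 @ $14.50 = $2,624.50
Ending inventory: 213 @ $17.10 + 138 @ $15.90 + 22 @ $14.50 = $6,155.50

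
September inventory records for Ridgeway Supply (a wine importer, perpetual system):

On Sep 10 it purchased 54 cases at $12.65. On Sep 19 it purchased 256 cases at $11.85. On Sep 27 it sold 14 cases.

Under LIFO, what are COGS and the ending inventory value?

Sep 27, 14 sold [LIFO — newest first]: 14 @ $11.85 = $165.90
Ending inventory: 54 @ $12.65 + 242 @ $11.85 = $3,550.80

COGS = $165.90; ending inventory = $3,550.80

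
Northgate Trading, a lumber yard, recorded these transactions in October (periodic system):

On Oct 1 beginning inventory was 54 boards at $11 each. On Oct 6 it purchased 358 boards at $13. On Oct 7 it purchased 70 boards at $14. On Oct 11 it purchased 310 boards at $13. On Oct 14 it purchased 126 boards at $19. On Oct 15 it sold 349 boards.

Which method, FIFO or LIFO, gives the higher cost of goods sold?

FIFO COGS: 54 @ $11 + 295 @ $13 = $4,429
LIFO COGS: 126 @ $19 + 223 @ $13 = $5,293

LIFO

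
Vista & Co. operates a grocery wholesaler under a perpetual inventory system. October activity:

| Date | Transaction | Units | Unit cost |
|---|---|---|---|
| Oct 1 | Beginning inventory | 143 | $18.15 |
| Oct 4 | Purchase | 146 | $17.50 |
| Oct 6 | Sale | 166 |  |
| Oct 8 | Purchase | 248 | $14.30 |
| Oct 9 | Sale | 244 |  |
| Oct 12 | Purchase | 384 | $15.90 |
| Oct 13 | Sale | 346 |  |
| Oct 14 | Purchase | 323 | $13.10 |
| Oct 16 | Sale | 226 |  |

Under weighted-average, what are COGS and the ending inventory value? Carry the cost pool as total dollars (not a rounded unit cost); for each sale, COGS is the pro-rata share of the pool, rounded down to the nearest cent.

COGS = $15,363.02; ending inventory = $3,670.73

After Oct 1: 143 on hand, pool $2,595.45 (≈ $18.1500 each)
After Oct 4: 289 on hand, pool $5,150.45 (≈ $17.8216 each)
Oct 6, sell 166: 166/289 × $5,150.45 → $2,958.38
After Oct 8: 371 on hand, pool $5,738.47 (≈ $15.4676 each)
Oct 9, sell 244: 244/371 × $5,738.47 → $3,774.08
After Oct 12: 511 on hand, pool $8,069.99 (≈ $15.7925 each)
Oct 13, sell 346: 346/511 × $8,069.99 → $5,464.22
After Oct 14: 488 on hand, pool $6,837.07 (≈ $14.0104 each)
Oct 16, sell 226: 226/488 × $6,837.07 → $3,166.34
Total COGS = $2,958.38 + $3,774.08 + $5,464.22 + $3,166.34 = $15,363.02
Ending inventory (cost pool remaining) = $3,670.73
Check: goods available $19,033.75 = COGS $15,363.02 + ending $3,670.73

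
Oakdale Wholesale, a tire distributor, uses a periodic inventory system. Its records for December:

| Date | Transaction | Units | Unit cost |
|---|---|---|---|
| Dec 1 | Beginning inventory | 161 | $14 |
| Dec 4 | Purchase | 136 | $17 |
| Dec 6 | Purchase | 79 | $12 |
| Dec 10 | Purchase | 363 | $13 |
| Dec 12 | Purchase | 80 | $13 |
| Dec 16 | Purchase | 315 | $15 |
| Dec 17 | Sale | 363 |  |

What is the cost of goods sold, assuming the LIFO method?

COGS = $5,349

Dec 17, 363 sold [LIFO — newest first]: 315 @ $15 + 48 @ $13 = $5,349
Ending inventory: 161 @ $14 + 136 @ $17 + 79 @ $12 + 363 @ $13 + 32 @ $13 = $10,649
Check: goods available $15,998 = COGS $5,349 + ending $10,649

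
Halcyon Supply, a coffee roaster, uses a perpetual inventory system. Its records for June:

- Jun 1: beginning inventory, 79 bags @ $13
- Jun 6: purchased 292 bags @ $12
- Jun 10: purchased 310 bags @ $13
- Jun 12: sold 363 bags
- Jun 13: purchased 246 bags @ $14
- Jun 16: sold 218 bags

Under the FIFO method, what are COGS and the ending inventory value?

COGS = $7,261; ending inventory = $4,744

Jun 12, 363 sold [FIFO — oldest first]: 79 @ $13 + 284 @ $12 = $4,435
Jun 16, 218 sold [FIFO — oldest first]: 8 @ $12 + 210 @ $13 = $2,826
Total COGS = $4,435 + $2,826 = $7,261
Ending inventory: 100 @ $13 + 246 @ $14 = $4,744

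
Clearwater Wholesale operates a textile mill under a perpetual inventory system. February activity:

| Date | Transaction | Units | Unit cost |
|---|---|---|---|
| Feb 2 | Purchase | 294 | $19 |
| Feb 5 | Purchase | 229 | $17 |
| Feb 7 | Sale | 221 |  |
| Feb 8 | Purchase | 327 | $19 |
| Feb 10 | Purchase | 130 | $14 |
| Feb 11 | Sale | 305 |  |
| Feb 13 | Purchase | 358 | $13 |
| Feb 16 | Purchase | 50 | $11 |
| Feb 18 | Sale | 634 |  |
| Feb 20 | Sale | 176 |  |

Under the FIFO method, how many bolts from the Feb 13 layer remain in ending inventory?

2

Feb 7, 221 sold [FIFO — oldest first]: 221 @ $19 = $4,199
Feb 11, 305 sold [FIFO — oldest first]: 73 @ $19 + 229 @ $17 + 3 @ $19 = $5,337
Feb 18, 634 sold [FIFO — oldest first]: 324 @ $19 + 130 @ $14 + 180 @ $13 = $10,316
Feb 20, 176 sold [FIFO — oldest first]: 176 @ $13 = $2,288
Total COGS = $4,199 + $5,337 + $10,316 + $2,288 = $22,140
Ending inventory: 2 @ $13 + 50 @ $11 = $576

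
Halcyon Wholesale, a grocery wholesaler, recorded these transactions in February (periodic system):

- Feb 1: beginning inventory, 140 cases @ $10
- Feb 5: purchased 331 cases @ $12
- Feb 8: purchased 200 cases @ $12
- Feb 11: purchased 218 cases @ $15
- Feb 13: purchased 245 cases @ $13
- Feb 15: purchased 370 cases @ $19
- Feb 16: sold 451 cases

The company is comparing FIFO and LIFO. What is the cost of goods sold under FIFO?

FIFO COGS: 140 @ $10 + 311 @ $12 = $5,132
LIFO COGS: 370 @ $19 + 81 @ $13 = $8,083

COGS = $5,132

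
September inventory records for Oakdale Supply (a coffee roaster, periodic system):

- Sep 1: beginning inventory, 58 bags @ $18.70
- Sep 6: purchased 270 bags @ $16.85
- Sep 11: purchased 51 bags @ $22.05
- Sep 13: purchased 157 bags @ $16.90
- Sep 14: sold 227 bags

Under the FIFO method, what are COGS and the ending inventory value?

COGS = $3,932.25; ending inventory = $5,479.70

Sep 14, 227 sold [FIFO — oldest first]: 58 @ $18.70 + 169 @ $16.85 = $3,932.25
Ending inventory: 101 @ $16.85 + 51 @ $22.05 + 157 @ $16.90 = $5,479.70
Check: goods available $9,411.95 = COGS $3,932.25 + ending $5,479.70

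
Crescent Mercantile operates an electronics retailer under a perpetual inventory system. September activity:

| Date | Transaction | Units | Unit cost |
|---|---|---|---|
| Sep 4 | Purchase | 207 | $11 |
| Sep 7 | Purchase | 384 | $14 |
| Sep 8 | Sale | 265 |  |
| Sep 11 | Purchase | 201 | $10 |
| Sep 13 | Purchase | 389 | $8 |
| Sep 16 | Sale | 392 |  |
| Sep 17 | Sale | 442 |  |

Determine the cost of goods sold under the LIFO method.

Sep 8, 265 sold [LIFO — newest first]: 265 @ $14 = $3,710
Sep 16, 392 sold [LIFO — newest first]: 389 @ $8 + 3 @ $10 = $3,142
Sep 17, 442 sold [LIFO — newest first]: 198 @ $10 + 119 @ $14 + 125 @ $11 = $5,021
Total COGS = $3,710 + $3,142 + $5,021 = $11,873
Ending inventory: 82 @ $11 = $902

COGS = $11,873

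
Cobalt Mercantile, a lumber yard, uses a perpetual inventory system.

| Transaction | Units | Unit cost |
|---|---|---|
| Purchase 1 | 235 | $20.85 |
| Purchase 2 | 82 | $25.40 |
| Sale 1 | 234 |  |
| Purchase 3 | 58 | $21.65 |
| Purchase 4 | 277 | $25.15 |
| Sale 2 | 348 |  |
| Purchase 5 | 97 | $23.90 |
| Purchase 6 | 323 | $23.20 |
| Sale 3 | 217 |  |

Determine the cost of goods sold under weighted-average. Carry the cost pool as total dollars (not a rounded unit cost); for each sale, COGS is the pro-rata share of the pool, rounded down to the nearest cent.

After Purchase 1: 235 on hand, pool $4,899.75 (≈ $20.8500 each)
After Purchase 2: 317 on hand, pool $6,982.55 (≈ $22.0270 each)
Sale 1, sell 234: 234/317 × $6,982.55 → $5,154.31
After Purchase 3: 141 on hand, pool $3,083.94 (≈ $21.8719 each)
After Purchase 4: 418 on hand, pool $10,050.49 (≈ $24.0442 each)
Sale 2, sell 348: 348/418 × $10,050.49 → $8,367.39
After Purchase 5: 167 on hand, pool $4,001.40 (≈ $23.9605 each)
After Purchase 6: 490 on hand, pool $11,495.00 (≈ $23.4592 each)
Sale 3, sell 217: 217/490 × $11,495.00 → $5,090.64
Total COGS = $5,154.31 + $8,367.39 + $5,090.64 = $18,612.34
Ending inventory (cost pool remaining) = $6,404.36

COGS = $18,612.34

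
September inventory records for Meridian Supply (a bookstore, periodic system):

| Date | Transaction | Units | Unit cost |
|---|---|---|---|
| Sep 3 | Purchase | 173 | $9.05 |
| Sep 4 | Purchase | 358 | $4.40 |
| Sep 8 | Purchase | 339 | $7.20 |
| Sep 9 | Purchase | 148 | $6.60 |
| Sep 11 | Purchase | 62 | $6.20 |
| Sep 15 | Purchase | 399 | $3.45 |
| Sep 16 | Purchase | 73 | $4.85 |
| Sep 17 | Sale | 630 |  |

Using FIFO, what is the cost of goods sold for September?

Sep 17, 630 sold [FIFO — oldest first]: 173 @ $9.05 + 358 @ $4.40 + 99 @ $7.20 = $3,853.65
Ending inventory: 240 @ $7.20 + 148 @ $6.60 + 62 @ $6.20 + 399 @ $3.45 + 73 @ $4.85 = $4,819.80

COGS = $3,853.65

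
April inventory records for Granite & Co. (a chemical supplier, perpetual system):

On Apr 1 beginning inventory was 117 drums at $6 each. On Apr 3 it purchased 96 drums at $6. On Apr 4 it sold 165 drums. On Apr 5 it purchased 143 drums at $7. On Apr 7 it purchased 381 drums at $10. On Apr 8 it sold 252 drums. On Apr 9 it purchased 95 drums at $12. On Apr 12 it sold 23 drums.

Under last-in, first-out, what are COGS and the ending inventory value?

COGS = $3,786; ending inventory = $3,443

Apr 4, 165 sold [LIFO — newest first]: 96 @ $6 + 69 @ $6 = $990
Apr 8, 252 sold [LIFO — newest first]: 252 @ $10 = $2,520
Apr 12, 23 sold [LIFO — newest first]: 23 @ $12 = $276
Total COGS = $990 + $2,520 + $276 = $3,786
Ending inventory: 48 @ $6 + 143 @ $7 + 129 @ $10 + 72 @ $12 = $3,443
Check: goods available $7,229 = COGS $3,786 + ending $3,443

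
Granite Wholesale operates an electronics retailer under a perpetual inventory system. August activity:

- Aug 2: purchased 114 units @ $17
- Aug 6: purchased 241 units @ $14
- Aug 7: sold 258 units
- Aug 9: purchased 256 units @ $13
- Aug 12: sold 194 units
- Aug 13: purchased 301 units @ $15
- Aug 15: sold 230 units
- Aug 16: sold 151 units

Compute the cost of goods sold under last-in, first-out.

Aug 7, 258 sold [LIFO — newest first]: 241 @ $14 + 17 @ $17 = $3,663
Aug 12, 194 sold [LIFO — newest first]: 194 @ $13 = $2,522
Aug 15, 230 sold [LIFO — newest first]: 230 @ $15 = $3,450
Aug 16, 151 sold [LIFO — newest first]: 71 @ $15 + 62 @ $13 + 18 @ $17 = $2,177
Total COGS = $3,663 + $2,522 + $3,450 + $2,177 = $11,812
Ending inventory: 79 @ $17 = $1,343

COGS = $11,812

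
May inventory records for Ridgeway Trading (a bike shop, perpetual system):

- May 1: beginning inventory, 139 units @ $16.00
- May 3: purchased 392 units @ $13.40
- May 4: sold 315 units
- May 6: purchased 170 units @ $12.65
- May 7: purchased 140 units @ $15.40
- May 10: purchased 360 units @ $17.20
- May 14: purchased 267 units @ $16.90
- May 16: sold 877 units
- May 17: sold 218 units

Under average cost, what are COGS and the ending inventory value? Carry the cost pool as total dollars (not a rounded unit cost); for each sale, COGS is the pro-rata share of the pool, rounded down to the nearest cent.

After May 1: 139 on hand, pool $2,224.00 (≈ $16.0000 each)
After May 3: 531 on hand, pool $7,476.80 (≈ $14.0806 each)
May 4, sell 315: 315/531 × $7,476.80 → $4,435.38
After May 6: 386 on hand, pool $5,191.92 (≈ $13.4506 each)
After May 7: 526 on hand, pool $7,347.92 (≈ $13.9694 each)
After May 10: 886 on hand, pool $13,539.92 (≈ $15.2821 each)
After May 14: 1153 on hand, pool $18,052.22 (≈ $15.6567 each)
May 16, sell 877: 877/1153 × $18,052.22 → $13,730.96
May 17, sell 218: 218/276 × $4,321.26 → $3,413.16
Total COGS = $4,435.38 + $13,730.96 + $3,413.16 = $21,579.50
Ending inventory (cost pool remaining) = $908.10

COGS = $21,579.50; ending inventory = $908.10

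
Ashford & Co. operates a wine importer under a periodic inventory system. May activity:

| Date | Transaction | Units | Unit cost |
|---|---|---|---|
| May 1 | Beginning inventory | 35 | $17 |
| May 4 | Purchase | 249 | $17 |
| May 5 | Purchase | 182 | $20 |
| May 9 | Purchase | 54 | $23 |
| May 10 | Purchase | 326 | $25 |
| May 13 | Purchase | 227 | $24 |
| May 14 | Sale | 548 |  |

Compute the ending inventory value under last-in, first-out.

Ending inventory = $9,835

May 14, 548 sold [LIFO — newest first]: 227 @ $24 + 321 @ $25 = $13,473
Ending inventory: 35 @ $17 + 249 @ $17 + 182 @ $20 + 54 @ $23 + 5 @ $25 = $9,835
Check: goods available $23,308 = COGS $13,473 + ending $9,835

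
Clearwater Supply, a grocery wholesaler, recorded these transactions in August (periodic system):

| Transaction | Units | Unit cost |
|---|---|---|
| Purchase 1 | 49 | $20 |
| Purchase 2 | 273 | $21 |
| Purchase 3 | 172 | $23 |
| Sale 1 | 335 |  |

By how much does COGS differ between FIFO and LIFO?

FIFO COGS: 49 @ $20 + 273 @ $21 + 13 @ $23 = $7,012
LIFO COGS: 172 @ $23 + 163 @ $21 = $7,379
Difference = |$7,012 − $7,379| = $367

$367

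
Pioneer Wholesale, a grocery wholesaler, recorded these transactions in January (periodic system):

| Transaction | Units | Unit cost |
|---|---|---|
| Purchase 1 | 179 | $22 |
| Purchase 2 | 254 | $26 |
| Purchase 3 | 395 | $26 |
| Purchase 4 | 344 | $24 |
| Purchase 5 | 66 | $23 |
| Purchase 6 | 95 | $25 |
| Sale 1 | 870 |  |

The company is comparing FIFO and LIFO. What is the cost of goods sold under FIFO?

FIFO COGS: 179 @ $22 + 254 @ $26 + 395 @ $26 + 42 @ $24 = $21,820
LIFO COGS: 95 @ $25 + 66 @ $23 + 344 @ $24 + 365 @ $26 = $21,639

COGS = $21,820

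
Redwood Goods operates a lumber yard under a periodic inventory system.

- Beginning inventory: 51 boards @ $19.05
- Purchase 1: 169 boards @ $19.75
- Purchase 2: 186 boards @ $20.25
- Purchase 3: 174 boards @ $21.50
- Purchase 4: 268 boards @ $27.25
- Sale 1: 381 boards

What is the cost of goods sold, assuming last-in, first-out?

COGS = $9,732.50

Sale 1 (381) [LIFO — newest first]: 268 @ $27.25 + 113 @ $21.50 = $9,732.50
Ending inventory: 51 @ $19.05 + 169 @ $19.75 + 186 @ $20.25 + 61 @ $21.50 = $9,387.30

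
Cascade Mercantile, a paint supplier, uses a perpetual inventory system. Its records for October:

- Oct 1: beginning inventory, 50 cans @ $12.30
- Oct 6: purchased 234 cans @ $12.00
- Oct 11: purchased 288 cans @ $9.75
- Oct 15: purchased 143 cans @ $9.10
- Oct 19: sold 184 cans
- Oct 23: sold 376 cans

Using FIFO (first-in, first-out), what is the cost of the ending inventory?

Oct 19, 184 sold [FIFO — oldest first]: 50 @ $12.30 + 134 @ $12.00 = $2,223.00
Oct 23, 376 sold [FIFO — oldest first]: 100 @ $12.00 + 276 @ $9.75 = $3,891.00
Total COGS = $2,223.00 + $3,891.00 = $6,114.00
Ending inventory: 12 @ $9.75 + 143 @ $9.10 = $1,418.30
Check: goods available $7,532.30 = COGS $6,114.00 + ending $1,418.30

Ending inventory = $1,418.30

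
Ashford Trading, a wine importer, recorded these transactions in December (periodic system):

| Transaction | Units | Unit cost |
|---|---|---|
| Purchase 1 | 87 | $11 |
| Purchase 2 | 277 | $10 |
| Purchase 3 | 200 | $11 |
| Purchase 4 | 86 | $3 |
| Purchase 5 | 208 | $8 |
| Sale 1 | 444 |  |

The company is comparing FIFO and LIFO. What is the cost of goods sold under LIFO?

FIFO COGS: 87 @ $11 + 277 @ $10 + 80 @ $11 = $4,607
LIFO COGS: 208 @ $8 + 86 @ $3 + 150 @ $11 = $3,572

COGS = $3,572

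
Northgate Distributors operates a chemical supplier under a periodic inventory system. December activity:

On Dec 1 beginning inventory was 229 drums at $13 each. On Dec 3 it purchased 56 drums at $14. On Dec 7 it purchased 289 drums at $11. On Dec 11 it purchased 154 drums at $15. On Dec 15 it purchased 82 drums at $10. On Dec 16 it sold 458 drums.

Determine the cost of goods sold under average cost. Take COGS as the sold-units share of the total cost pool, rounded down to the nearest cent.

Dec 16, sell 458: 458/810 × $10,070.00 → $5,693.90
Ending inventory (cost pool remaining) = $4,376.10

COGS = $5,693.90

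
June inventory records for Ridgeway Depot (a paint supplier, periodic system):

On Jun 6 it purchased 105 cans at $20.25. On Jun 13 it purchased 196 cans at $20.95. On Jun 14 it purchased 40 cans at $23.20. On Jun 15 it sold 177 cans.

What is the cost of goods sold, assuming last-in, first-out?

COGS = $3,798.15

Jun 15, 177 sold [LIFO — newest first]: 40 @ $23.20 + 137 @ $20.95 = $3,798.15
Ending inventory: 105 @ $20.25 + 59 @ $20.95 = $3,362.30
Check: goods available $7,160.45 = COGS $3,798.15 + ending $3,362.30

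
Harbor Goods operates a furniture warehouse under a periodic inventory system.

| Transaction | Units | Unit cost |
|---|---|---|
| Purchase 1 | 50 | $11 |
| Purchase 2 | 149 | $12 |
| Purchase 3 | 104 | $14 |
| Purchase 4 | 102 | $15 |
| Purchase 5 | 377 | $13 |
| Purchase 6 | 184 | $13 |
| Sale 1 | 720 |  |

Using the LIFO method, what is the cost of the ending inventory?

Ending inventory = $2,996

Sale 1 (720) [LIFO — newest first]: 184 @ $13 + 377 @ $13 + 102 @ $15 + 57 @ $14 = $9,621
Ending inventory: 50 @ $11 + 149 @ $12 + 47 @ $14 = $2,996
Check: goods available $12,617 = COGS $9,621 + ending $2,996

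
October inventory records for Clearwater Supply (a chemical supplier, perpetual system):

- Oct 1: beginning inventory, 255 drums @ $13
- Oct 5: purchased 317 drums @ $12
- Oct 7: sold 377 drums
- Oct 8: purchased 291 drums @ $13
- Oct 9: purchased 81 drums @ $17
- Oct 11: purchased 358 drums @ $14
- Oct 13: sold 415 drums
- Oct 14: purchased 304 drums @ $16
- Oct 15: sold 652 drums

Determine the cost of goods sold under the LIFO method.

Oct 7, 377 sold [LIFO — newest first]: 317 @ $12 + 60 @ $13 = $4,584
Oct 13, 415 sold [LIFO — newest first]: 358 @ $14 + 57 @ $17 = $5,981
Oct 15, 652 sold [LIFO — newest first]: 304 @ $16 + 24 @ $17 + 291 @ $13 + 33 @ $13 = $9,484
Total COGS = $4,584 + $5,981 + $9,484 = $20,049
Ending inventory: 162 @ $13 = $2,106
Check: goods available $22,155 = COGS $20,049 + ending $2,106

COGS = $20,049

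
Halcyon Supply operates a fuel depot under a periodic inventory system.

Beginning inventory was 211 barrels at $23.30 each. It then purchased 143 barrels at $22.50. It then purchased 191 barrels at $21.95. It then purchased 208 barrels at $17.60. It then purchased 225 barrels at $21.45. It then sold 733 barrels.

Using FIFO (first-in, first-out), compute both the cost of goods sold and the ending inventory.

Sale 1 (733) [FIFO — oldest first]: 211 @ $23.30 + 143 @ $22.50 + 191 @ $21.95 + 188 @ $17.60 = $15,635.05
Ending inventory: 20 @ $17.60 + 225 @ $21.45 = $5,178.25

COGS = $15,635.05; ending inventory = $5,178.25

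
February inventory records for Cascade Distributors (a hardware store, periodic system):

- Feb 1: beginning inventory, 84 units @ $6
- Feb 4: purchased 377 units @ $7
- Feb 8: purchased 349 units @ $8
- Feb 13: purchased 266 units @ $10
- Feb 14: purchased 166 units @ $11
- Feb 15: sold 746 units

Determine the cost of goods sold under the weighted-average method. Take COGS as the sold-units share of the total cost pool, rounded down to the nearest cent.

COGS = $6,259.31

Feb 15, sell 746: 746/1242 × $10,421.00 → $6,259.31
Ending inventory (cost pool remaining) = $4,161.69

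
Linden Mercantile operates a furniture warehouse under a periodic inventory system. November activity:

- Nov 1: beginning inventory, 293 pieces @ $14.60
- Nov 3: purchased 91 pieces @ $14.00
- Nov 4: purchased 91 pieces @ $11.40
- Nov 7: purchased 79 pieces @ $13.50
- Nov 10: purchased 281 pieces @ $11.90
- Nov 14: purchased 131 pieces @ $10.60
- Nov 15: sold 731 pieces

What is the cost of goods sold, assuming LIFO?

Nov 15, 731 sold [LIFO — newest first]: 131 @ $10.60 + 281 @ $11.90 + 79 @ $13.50 + 91 @ $11.40 + 91 @ $14.00 + 58 @ $14.60 = $8,957.20
Ending inventory: 235 @ $14.60 = $3,431.00
Check: goods available $12,388.20 = COGS $8,957.20 + ending $3,431.00

COGS = $8,957.20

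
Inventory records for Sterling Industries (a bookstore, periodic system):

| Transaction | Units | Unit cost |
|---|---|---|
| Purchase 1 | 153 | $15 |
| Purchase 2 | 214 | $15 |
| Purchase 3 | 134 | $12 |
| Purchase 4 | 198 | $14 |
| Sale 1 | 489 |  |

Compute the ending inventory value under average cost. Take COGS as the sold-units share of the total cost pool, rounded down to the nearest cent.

Ending inventory = $2,969.75

Sale 1, sell 489: 489/699 × $9,885.00 → $6,915.25
Ending inventory (cost pool remaining) = $2,969.75
Check: goods available $9,885.00 = COGS $6,915.25 + ending $2,969.75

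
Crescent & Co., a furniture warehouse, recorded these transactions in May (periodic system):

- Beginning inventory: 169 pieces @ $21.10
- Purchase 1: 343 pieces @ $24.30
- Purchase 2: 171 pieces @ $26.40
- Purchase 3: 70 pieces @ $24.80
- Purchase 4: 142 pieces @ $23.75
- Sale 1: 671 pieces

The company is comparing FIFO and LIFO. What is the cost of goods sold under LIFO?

COGS = $16,621.30

FIFO COGS: 169 @ $21.10 + 343 @ $24.30 + 159 @ $26.40 = $16,098.40
LIFO COGS: 142 @ $23.75 + 70 @ $24.80 + 171 @ $26.40 + 288 @ $24.30 = $16,621.30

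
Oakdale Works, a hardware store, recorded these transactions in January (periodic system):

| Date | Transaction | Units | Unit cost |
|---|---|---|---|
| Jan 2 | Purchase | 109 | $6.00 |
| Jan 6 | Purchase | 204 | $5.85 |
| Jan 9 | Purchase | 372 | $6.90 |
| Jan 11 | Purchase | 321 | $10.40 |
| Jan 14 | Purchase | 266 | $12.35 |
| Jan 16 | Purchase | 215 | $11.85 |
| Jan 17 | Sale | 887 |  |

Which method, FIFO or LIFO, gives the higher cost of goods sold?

FIFO COGS: 109 @ $6.00 + 204 @ $5.85 + 372 @ $6.90 + 202 @ $10.40 = $6,515.00
LIFO COGS: 215 @ $11.85 + 266 @ $12.35 + 321 @ $10.40 + 85 @ $6.90 = $9,757.75

LIFO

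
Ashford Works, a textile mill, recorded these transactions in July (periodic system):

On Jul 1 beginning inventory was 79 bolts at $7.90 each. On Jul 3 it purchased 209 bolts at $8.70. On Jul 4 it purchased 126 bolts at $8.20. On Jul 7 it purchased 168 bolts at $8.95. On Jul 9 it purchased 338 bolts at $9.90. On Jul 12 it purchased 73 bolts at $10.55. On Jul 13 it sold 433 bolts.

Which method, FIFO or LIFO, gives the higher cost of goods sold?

LIFO

FIFO COGS: 79 @ $7.90 + 209 @ $8.70 + 126 @ $8.20 + 19 @ $8.95 = $3,645.65
LIFO COGS: 73 @ $10.55 + 338 @ $9.90 + 22 @ $8.95 = $4,313.25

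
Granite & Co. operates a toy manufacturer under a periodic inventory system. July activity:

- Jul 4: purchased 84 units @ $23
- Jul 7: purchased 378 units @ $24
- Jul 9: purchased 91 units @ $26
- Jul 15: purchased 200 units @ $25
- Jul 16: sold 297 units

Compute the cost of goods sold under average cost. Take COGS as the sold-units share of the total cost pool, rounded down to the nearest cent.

Jul 16, sell 297: 297/753 × $18,370.00 → $7,245.53
Ending inventory (cost pool remaining) = $11,124.47

COGS = $7,245.53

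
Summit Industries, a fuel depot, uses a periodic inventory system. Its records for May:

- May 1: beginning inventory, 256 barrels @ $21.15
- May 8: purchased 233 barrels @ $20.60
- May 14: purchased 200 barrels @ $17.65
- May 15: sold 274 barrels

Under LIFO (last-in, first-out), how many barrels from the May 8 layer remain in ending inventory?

159

May 15, 274 sold [LIFO — newest first]: 200 @ $17.65 + 74 @ $20.60 = $5,054.40
Ending inventory: 256 @ $21.15 + 159 @ $20.60 = $8,689.80
Check: goods available $13,744.20 = COGS $5,054.40 + ending $8,689.80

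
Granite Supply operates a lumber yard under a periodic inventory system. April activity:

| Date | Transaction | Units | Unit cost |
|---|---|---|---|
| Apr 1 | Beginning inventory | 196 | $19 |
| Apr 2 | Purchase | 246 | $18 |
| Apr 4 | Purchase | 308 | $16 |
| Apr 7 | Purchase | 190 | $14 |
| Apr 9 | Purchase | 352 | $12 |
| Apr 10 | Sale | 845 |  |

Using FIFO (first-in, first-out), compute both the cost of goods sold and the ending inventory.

COGS = $14,410; ending inventory = $5,554

Apr 10, 845 sold [FIFO — oldest first]: 196 @ $19 + 246 @ $18 + 308 @ $16 + 95 @ $14 = $14,410
Ending inventory: 95 @ $14 + 352 @ $12 = $5,554
Check: goods available $19,964 = COGS $14,410 + ending $5,554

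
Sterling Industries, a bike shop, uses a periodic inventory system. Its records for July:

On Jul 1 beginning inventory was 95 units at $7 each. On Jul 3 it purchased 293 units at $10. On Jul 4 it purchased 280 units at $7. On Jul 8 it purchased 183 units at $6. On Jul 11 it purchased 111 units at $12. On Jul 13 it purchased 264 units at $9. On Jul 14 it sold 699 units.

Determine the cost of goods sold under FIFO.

COGS = $5,741

Jul 14, 699 sold [FIFO — oldest first]: 95 @ $7 + 293 @ $10 + 280 @ $7 + 31 @ $6 = $5,741
Ending inventory: 152 @ $6 + 111 @ $12 + 264 @ $9 = $4,620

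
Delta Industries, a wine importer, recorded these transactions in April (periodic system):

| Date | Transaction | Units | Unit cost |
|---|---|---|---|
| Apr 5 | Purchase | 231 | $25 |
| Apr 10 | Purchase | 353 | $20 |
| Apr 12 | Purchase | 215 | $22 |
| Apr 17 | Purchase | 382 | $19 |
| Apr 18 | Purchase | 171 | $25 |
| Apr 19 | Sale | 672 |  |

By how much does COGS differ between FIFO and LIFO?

$620

FIFO COGS: 231 @ $25 + 353 @ $20 + 88 @ $22 = $14,771
LIFO COGS: 171 @ $25 + 382 @ $19 + 119 @ $22 = $14,151
Difference = |$14,771 − $14,151| = $620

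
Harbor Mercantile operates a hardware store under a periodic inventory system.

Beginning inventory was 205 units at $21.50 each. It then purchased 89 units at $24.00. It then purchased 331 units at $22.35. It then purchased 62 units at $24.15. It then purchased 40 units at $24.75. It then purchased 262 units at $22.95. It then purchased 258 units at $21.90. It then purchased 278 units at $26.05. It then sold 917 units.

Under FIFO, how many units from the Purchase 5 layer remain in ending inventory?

Sale 1 (917) [FIFO — oldest first]: 205 @ $21.50 + 89 @ $24.00 + 331 @ $22.35 + 62 @ $24.15 + 40 @ $24.75 + 190 @ $22.95 = $20,789.15
Ending inventory: 72 @ $22.95 + 258 @ $21.90 + 278 @ $26.05 = $14,544.50
Check: goods available $35,333.65 = COGS $20,789.15 + ending $14,544.50

72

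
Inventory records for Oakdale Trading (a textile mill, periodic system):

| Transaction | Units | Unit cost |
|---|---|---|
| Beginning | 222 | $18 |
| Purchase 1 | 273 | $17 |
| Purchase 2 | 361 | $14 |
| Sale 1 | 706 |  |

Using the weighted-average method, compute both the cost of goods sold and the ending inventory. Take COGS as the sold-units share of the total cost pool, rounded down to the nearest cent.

COGS = $11,291.87; ending inventory = $2,399.13

Sale 1, sell 706: 706/856 × $13,691.00 → $11,291.87
Ending inventory (cost pool remaining) = $2,399.13
Check: goods available $13,691.00 = COGS $11,291.87 + ending $2,399.13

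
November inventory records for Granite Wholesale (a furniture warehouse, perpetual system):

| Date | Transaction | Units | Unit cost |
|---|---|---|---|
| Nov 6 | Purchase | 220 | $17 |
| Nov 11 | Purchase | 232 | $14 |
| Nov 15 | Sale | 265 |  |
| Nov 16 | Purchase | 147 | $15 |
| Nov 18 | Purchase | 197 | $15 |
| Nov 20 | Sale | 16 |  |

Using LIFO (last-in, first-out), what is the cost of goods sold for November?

COGS = $4,049

Nov 15, 265 sold [LIFO — newest first]: 232 @ $14 + 33 @ $17 = $3,809
Nov 20, 16 sold [LIFO — newest first]: 16 @ $15 = $240
Total COGS = $3,809 + $240 = $4,049
Ending inventory: 187 @ $17 + 147 @ $15 + 181 @ $15 = $8,099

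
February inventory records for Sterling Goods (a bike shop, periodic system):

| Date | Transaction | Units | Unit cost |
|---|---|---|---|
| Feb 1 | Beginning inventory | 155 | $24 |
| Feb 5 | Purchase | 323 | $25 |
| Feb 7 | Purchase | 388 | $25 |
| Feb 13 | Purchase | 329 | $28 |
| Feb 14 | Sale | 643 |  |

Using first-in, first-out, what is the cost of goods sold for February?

COGS = $15,920

Feb 14, 643 sold [FIFO — oldest first]: 155 @ $24 + 323 @ $25 + 165 @ $25 = $15,920
Ending inventory: 223 @ $25 + 329 @ $28 = $14,787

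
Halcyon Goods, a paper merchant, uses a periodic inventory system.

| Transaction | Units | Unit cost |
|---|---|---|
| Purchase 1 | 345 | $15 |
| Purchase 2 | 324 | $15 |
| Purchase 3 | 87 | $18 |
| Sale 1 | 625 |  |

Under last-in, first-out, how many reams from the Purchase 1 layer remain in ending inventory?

Sale 1 (625) [LIFO — newest first]: 87 @ $18 + 324 @ $15 + 214 @ $15 = $9,636
Ending inventory: 131 @ $15 = $1,965

131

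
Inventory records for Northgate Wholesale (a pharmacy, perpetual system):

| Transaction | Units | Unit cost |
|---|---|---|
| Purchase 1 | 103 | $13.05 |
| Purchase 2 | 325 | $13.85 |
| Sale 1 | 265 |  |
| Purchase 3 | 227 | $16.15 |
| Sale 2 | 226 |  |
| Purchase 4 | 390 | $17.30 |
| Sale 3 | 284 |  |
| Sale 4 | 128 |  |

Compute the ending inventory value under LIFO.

Sale 1 (265) [LIFO — newest first]: 265 @ $13.85 = $3,670.25
Sale 2 (226) [LIFO — newest first]: 226 @ $16.15 = $3,649.90
Sale 3 (284) [LIFO — newest first]: 284 @ $17.30 = $4,913.20
Sale 4 (128) [LIFO — newest first]: 106 @ $17.30 + 1 @ $16.15 + 21 @ $13.85 = $2,140.80
Total COGS = $3,670.25 + $3,649.90 + $4,913.20 + $2,140.80 = $14,374.15
Ending inventory: 103 @ $13.05 + 39 @ $13.85 = $1,884.30
Check: goods available $16,258.45 = COGS $14,374.15 + ending $1,884.30

Ending inventory = $1,884.30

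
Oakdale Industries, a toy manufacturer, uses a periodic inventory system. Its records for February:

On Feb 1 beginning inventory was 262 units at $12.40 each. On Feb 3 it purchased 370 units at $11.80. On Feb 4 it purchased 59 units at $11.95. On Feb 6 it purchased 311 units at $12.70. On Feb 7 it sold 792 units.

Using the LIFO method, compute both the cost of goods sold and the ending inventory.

Feb 7, 792 sold [LIFO — newest first]: 311 @ $12.70 + 59 @ $11.95 + 370 @ $11.80 + 52 @ $12.40 = $9,665.55
Ending inventory: 210 @ $12.40 = $2,604.00

COGS = $9,665.55; ending inventory = $2,604.00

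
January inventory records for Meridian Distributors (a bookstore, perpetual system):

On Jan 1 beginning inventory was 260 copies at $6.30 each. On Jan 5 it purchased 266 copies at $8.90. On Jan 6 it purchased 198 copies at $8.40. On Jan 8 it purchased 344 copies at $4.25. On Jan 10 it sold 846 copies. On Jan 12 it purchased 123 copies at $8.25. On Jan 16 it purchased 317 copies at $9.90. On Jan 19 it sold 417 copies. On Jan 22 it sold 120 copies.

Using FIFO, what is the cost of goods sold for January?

COGS = $10,046.15

Jan 10, 846 sold [FIFO — oldest first]: 260 @ $6.30 + 266 @ $8.90 + 198 @ $8.40 + 122 @ $4.25 = $6,187.10
Jan 19, 417 sold [FIFO — oldest first]: 222 @ $4.25 + 123 @ $8.25 + 72 @ $9.90 = $2,671.05
Jan 22, 120 sold [FIFO — oldest first]: 120 @ $9.90 = $1,188.00
Total COGS = $6,187.10 + $2,671.05 + $1,188.00 = $10,046.15
Ending inventory: 125 @ $9.90 = $1,237.50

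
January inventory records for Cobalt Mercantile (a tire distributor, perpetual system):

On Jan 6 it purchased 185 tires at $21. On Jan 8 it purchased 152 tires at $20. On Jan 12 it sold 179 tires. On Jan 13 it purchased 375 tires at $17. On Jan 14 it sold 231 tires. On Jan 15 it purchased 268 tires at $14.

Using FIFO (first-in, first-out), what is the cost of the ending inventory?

Jan 12, 179 sold [FIFO — oldest first]: 179 @ $21 = $3,759
Jan 14, 231 sold [FIFO — oldest first]: 6 @ $21 + 152 @ $20 + 73 @ $17 = $4,407
Total COGS = $3,759 + $4,407 = $8,166
Ending inventory: 302 @ $17 + 268 @ $14 = $8,886

Ending inventory = $8,886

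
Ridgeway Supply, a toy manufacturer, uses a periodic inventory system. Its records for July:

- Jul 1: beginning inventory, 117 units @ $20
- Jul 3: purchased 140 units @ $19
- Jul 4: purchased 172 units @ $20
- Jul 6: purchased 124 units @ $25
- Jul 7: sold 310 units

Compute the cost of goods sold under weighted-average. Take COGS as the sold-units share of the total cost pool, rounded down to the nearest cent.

COGS = $6,469.07

Jul 7, sell 310: 310/553 × $11,540.00 → $6,469.07
Ending inventory (cost pool remaining) = $5,070.93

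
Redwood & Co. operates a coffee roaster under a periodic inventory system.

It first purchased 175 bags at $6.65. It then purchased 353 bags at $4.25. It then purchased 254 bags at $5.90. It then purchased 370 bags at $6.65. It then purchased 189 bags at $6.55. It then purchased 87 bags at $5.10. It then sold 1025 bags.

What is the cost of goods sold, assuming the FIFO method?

Sale 1 (1025) [FIFO — oldest first]: 175 @ $6.65 + 353 @ $4.25 + 254 @ $5.90 + 243 @ $6.65 = $5,778.55
Ending inventory: 127 @ $6.65 + 189 @ $6.55 + 87 @ $5.10 = $2,526.20
Check: goods available $8,304.75 = COGS $5,778.55 + ending $2,526.20

COGS = $5,778.55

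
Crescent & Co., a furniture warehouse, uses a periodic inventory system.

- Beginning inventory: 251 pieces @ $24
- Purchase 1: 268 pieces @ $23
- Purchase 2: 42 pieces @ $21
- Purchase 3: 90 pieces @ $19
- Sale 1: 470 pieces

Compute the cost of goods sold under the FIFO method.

COGS = $11,061

Sale 1 (470) [FIFO — oldest first]: 251 @ $24 + 219 @ $23 = $11,061
Ending inventory: 49 @ $23 + 42 @ $21 + 90 @ $19 = $3,719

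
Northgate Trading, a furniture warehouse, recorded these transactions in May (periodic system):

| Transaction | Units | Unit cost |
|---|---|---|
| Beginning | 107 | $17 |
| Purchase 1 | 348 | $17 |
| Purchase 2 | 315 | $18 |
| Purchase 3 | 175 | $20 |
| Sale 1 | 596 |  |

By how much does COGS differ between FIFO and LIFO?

FIFO COGS: 107 @ $17 + 348 @ $17 + 141 @ $18 = $10,273
LIFO COGS: 175 @ $20 + 315 @ $18 + 106 @ $17 = $10,972
Difference = |$10,273 − $10,972| = $699

$699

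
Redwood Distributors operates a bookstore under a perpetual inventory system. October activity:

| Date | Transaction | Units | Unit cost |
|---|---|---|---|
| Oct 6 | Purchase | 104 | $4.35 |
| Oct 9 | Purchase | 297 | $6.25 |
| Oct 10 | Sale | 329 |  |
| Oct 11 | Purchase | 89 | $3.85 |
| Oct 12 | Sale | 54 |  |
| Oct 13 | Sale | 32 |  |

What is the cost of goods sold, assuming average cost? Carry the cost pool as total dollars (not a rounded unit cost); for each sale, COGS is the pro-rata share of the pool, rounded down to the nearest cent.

COGS = $2,298.57

After Oct 6: 104 on hand, pool $452.40 (≈ $4.3500 each)
After Oct 9: 401 on hand, pool $2,308.65 (≈ $5.7572 each)
Oct 10, sell 329: 329/401 × $2,308.65 → $1,894.12
After Oct 11: 161 on hand, pool $757.18 (≈ $4.7030 each)
Oct 12, sell 54: 54/161 × $757.18 → $253.96
Oct 13, sell 32: 32/107 × $503.22 → $150.49
Total COGS = $1,894.12 + $253.96 + $150.49 = $2,298.57
Ending inventory (cost pool remaining) = $352.73
Check: goods available $2,651.30 = COGS $2,298.57 + ending $352.73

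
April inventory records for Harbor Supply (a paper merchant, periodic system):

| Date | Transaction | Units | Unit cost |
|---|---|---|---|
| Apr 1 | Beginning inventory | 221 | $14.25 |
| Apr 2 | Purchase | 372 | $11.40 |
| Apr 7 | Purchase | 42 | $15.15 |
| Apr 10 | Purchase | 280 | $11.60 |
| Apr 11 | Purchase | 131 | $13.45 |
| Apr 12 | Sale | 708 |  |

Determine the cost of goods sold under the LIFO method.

COGS = $8,553.25

Apr 12, 708 sold [LIFO — newest first]: 131 @ $13.45 + 280 @ $11.60 + 42 @ $15.15 + 255 @ $11.40 = $8,553.25
Ending inventory: 221 @ $14.25 + 117 @ $11.40 = $4,483.05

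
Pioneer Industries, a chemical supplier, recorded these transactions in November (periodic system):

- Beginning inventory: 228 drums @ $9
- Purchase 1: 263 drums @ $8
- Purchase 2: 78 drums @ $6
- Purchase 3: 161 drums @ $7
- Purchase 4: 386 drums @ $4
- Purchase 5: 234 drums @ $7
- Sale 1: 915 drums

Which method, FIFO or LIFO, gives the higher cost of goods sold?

FIFO COGS: 228 @ $9 + 263 @ $8 + 78 @ $6 + 161 @ $7 + 185 @ $4 = $6,491
LIFO COGS: 234 @ $7 + 386 @ $4 + 161 @ $7 + 78 @ $6 + 56 @ $8 = $5,225

FIFO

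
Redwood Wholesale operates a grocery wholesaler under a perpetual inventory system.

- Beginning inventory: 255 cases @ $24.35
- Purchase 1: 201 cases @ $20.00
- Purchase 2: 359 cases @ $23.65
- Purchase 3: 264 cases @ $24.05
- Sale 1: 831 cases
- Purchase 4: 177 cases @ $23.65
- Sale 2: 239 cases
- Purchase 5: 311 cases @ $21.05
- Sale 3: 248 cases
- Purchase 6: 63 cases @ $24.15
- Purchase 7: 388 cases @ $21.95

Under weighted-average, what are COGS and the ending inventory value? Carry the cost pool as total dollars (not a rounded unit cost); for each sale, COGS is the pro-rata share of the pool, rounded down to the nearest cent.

After Beginning: 255 on hand, pool $6,209.25 (≈ $24.3500 each)
After Purchase 1: 456 on hand, pool $10,229.25 (≈ $22.4326 each)
After Purchase 2: 815 on hand, pool $18,719.60 (≈ $22.9688 each)
After Purchase 3: 1079 on hand, pool $25,068.80 (≈ $23.2334 each)
Sale 1, sell 831: 831/1079 × $25,068.80 → $19,306.92
After Purchase 4: 425 on hand, pool $9,947.93 (≈ $23.4069 each)
Sale 2, sell 239: 239/425 × $9,947.93 → $5,594.24
After Purchase 5: 497 on hand, pool $10,900.24 (≈ $21.9321 each)
Sale 3, sell 248: 248/497 × $10,900.24 → $5,439.15
After Purchase 6: 312 on hand, pool $6,982.54 (≈ $22.3799 each)
After Purchase 7: 700 on hand, pool $15,499.14 (≈ $22.1416 each)
Total COGS = $19,306.92 + $5,594.24 + $5,439.15 = $30,340.31
Ending inventory (cost pool remaining) = $15,499.14

COGS = $30,340.31; ending inventory = $15,499.14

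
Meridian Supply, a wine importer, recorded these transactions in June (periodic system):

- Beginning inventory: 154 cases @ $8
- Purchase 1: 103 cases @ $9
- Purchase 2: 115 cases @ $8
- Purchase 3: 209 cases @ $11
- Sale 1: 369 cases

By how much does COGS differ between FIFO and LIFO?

FIFO COGS: 154 @ $8 + 103 @ $9 + 112 @ $8 = $3,055
LIFO COGS: 209 @ $11 + 115 @ $8 + 45 @ $9 = $3,624
Difference = |$3,055 − $3,624| = $569

$569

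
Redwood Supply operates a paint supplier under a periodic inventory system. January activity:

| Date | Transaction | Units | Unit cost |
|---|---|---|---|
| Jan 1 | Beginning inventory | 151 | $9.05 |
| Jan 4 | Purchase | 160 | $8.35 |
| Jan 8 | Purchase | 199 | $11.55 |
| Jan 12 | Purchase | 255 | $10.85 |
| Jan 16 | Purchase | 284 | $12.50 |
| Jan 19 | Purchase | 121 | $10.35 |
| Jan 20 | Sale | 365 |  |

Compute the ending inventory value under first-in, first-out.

Ending inventory = $9,243.85

Jan 20, 365 sold [FIFO — oldest first]: 151 @ $9.05 + 160 @ $8.35 + 54 @ $11.55 = $3,326.25
Ending inventory: 145 @ $11.55 + 255 @ $10.85 + 284 @ $12.50 + 121 @ $10.35 = $9,243.85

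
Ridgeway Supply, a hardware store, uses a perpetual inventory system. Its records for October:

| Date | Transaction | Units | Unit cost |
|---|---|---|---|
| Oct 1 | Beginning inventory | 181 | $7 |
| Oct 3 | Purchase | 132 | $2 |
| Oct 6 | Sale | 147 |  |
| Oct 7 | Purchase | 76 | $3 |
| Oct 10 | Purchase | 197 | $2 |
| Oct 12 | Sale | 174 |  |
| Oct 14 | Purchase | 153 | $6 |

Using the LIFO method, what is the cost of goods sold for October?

COGS = $717

Oct 6, 147 sold [LIFO — newest first]: 132 @ $2 + 15 @ $7 = $369
Oct 12, 174 sold [LIFO — newest first]: 174 @ $2 = $348
Total COGS = $369 + $348 = $717
Ending inventory: 166 @ $7 + 76 @ $3 + 23 @ $2 + 153 @ $6 = $2,354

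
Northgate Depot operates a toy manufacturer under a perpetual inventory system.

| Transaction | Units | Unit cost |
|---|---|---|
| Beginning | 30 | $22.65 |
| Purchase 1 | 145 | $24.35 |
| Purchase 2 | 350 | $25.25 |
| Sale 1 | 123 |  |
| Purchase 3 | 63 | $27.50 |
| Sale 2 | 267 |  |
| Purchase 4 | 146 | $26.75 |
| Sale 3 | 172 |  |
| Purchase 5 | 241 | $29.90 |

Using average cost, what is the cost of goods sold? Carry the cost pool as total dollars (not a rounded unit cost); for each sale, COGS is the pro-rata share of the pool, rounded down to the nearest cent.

COGS = $14,237.06

After Beginning: 30 on hand, pool $679.50 (≈ $22.6500 each)
After Purchase 1: 175 on hand, pool $4,210.25 (≈ $24.0586 each)
After Purchase 2: 525 on hand, pool $13,047.75 (≈ $24.8529 each)
Sale 1, sell 123: 123/525 × $13,047.75 → $3,056.90
After Purchase 3: 465 on hand, pool $11,723.35 (≈ $25.2115 each)
Sale 2, sell 267: 267/465 × $11,723.35 → $6,731.47
After Purchase 4: 344 on hand, pool $8,897.38 (≈ $25.8645 each)
Sale 3, sell 172: 172/344 × $8,897.38 → $4,448.69
After Purchase 5: 413 on hand, pool $11,654.59 (≈ $28.2193 each)
Total COGS = $3,056.90 + $6,731.47 + $4,448.69 = $14,237.06
Ending inventory (cost pool remaining) = $11,654.59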